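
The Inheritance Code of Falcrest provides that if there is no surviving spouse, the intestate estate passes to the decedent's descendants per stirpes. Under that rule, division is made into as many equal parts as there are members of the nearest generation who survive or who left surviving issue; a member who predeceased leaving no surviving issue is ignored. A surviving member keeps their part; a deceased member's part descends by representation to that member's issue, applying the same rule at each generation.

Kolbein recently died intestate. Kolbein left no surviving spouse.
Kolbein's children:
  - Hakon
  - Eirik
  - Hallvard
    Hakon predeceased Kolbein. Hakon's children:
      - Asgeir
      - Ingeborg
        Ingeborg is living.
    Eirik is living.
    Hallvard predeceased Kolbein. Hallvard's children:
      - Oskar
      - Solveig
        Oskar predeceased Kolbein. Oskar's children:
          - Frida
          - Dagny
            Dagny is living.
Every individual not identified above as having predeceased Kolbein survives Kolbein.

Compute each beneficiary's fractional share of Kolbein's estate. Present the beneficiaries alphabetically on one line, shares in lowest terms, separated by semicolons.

There is no surviving spouse, so the entire estate passes to Kolbein's descendants per stirpes.
The estate is divided into 3 equal shares of 1/3 among Hakon, Eirik, Hallvard.
Hakon predeceased; the 1/3 allotted to Hakon's branch passes to Hakon's issue by representation.
The 1/3 is divided into 2 equal shares of 1/6 among Asgeir, Ingeborg.
Asgeir is living and takes 1/6.
Ingeborg is living and takes 1/6.
Eirik is living and takes 1/3.
Hallvard predeceased; the 1/3 allotted to Hallvard's branch passes to Hallvard's issue by representation.
The 1/3 is divided into 2 equal shares of 1/6 among Oskar, Solveig.
Oskar predeceased; the 1/6 allotted to Oskar's branch passes to Oskar's issue by representation.
The 1/6 is divided into 2 equal shares of 1/12 among Frida, Dagny.
Frida is living and takes 1/12.
Dagny is living and takes 1/12.
Solveig is living and takes 1/6.

Asgeir 1/6; Dagny 1/12; Eirik 1/3; Frida 1/12; Ingeborg 1/6; Solveig 1/6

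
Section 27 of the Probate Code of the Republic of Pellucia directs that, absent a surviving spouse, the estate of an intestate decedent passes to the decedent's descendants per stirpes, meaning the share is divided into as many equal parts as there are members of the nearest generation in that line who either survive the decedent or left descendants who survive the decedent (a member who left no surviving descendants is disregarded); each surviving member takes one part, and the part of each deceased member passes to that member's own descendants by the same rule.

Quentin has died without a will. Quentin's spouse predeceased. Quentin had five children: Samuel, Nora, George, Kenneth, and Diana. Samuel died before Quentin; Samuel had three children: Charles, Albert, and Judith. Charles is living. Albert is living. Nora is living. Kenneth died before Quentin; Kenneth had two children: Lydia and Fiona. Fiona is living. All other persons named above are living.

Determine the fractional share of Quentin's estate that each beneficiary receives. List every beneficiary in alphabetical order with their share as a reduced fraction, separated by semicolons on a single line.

There is no surviving spouse, so the entire estate passes to Quentin's descendants per stirpes.
The estate is divided into 5 equal shares of 1/5 among Samuel, Nora, George, Kenneth, Diana.
Samuel predeceased; the 1/5 allotted to Samuel's branch passes to Samuel's issue by representation.
The 1/5 is divided into 3 equal shares of 1/15 among Charles, Albert, Judith.
Charles is living and takes 1/15.
Albert is living and takes 1/15.
Judith is living and takes 1/15.
Nora is living and takes 1/5.
George is living and takes 1/5.
Kenneth predeceased; the 1/5 allotted to Kenneth's branch passes to Kenneth's issue by representation.
The 1/5 is divided into 2 equal shares of 1/10 among Lydia, Fiona.
Lydia is living and takes 1/10.
Fiona is living and takes 1/10.
Diana is living and takes 1/5.

Albert 1/15; Charles 1/15; Diana 1/5; Fiona 1/10; George 1/5; Judith 1/15; Lydia 1/10; Nora 1/5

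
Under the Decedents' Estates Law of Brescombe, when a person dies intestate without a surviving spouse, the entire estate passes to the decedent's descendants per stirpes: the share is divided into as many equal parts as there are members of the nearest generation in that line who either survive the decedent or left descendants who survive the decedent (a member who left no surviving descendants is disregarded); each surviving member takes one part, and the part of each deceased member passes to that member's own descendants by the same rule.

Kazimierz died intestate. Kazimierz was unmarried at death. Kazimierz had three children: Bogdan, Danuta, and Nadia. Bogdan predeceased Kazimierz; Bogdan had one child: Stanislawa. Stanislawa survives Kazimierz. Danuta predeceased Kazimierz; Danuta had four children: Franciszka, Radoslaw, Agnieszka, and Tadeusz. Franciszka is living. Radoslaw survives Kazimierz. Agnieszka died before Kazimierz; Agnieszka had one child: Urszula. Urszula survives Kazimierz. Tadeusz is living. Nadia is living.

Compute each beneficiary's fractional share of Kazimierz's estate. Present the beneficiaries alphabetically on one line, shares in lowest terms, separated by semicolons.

Franciszka 1/12; Nadia 1/3; Radoslaw 1/12; Stanislawa 1/3; Tadeusz 1/12; Urszula 1/12

There is no surviving spouse, so the entire estate passes to Kazimierz's descendants per stirpes.
The estate is divided into 3 equal shares of 1/3 among Bogdan, Danuta, Nadia.
Bogdan predeceased; the 1/3 allotted to Bogdan's branch passes to Bogdan's issue by representation.
Stanislawa is the sole taker at this level and receives the full 1/3.
Danuta predeceased; the 1/3 allotted to Danuta's branch passes to Danuta's issue by representation.
The 1/3 is divided into 4 equal shares of 1/12 among Franciszka, Radoslaw, Agnieszka, Tadeusz.
Franciszka is living and takes 1/12.
Radoslaw is living and takes 1/12.
Agnieszka predeceased; the 1/12 allotted to Agnieszka's branch passes to Agnieszka's issue by representation.
Urszula is the sole taker at this level and receives the full 1/12.
Tadeusz is living and takes 1/12.
Nadia is living and takes 1/3.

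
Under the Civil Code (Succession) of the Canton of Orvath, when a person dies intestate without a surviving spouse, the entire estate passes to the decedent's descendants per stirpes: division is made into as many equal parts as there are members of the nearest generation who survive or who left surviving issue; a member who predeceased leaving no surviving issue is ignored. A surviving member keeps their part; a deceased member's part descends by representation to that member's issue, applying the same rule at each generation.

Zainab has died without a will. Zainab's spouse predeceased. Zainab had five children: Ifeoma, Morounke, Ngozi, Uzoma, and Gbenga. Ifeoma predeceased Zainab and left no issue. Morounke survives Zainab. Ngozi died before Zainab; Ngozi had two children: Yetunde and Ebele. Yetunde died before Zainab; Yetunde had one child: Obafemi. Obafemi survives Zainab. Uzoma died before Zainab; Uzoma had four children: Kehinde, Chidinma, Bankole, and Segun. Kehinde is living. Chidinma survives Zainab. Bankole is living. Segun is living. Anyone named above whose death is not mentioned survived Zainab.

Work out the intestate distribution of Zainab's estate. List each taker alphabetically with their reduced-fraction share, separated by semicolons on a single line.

There is no surviving spouse, so the entire estate passes to Zainab's descendants per stirpes.
Ifeoma left no surviving issue, so that branch lapses and is disregarded.
The estate is divided into 4 equal shares of 1/4 among Morounke, Ngozi, Uzoma, Gbenga.
Morounke is living and takes 1/4.
Ngozi predeceased; the 1/4 allotted to Ngozi's branch passes to Ngozi's issue by representation.
The 1/4 is divided into 2 equal shares of 1/8 among Yetunde, Ebele.
Yetunde predeceased; the 1/8 allotted to Yetunde's branch passes to Yetunde's issue by representation.
Obafemi is the sole taker at this level and receives the full 1/8.
Ebele is living and takes 1/8.
Uzoma predeceased; the 1/4 allotted to Uzoma's branch passes to Uzoma's issue by representation.
The 1/4 is divided into 4 equal shares of 1/16 among Kehinde, Chidinma, Bankole, Segun.
Kehinde is living and takes 1/16.
Chidinma is living and takes 1/16.
Bankole is living and takes 1/16.
Segun is living and takes 1/16.
Gbenga is living and takes 1/4.

Bankole 1/16; Chidinma 1/16; Ebele 1/8; Gbenga 1/4; Kehinde 1/16; Morounke 1/4; Obafemi 1/8; Segun 1/16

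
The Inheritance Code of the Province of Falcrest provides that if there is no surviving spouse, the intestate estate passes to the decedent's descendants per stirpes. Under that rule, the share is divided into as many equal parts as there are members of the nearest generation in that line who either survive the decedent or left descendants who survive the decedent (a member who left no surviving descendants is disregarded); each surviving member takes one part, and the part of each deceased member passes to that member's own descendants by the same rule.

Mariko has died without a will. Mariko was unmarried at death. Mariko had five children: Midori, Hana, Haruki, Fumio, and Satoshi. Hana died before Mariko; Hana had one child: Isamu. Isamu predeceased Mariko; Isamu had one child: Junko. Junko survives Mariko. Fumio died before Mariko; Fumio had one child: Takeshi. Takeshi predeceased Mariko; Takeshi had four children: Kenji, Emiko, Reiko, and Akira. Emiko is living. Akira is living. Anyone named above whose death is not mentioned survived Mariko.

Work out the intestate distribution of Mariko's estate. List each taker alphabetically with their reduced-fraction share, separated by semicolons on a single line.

Akira 1/20; Emiko 1/20; Haruki 1/5; Junko 1/5; Kenji 1/20; Midori 1/5; Reiko 1/20; Satoshi 1/5

There is no surviving spouse, so the entire estate passes to Mariko's descendants per stirpes.
The estate is divided into 5 equal shares of 1/5 among Midori, Hana, Haruki, Fumio, Satoshi.
Midori is living and takes 1/5.
Hana predeceased; the 1/5 allotted to Hana's branch passes to Hana's issue by representation.
Isamu's line is the sole branch at this level, so the full 1/5 passes to Isamu's issue by representation.
Junko is the sole taker at this level and receives the full 1/5.
Haruki is living and takes 1/5.
Fumio predeceased; the 1/5 allotted to Fumio's branch passes to Fumio's issue by representation.
Takeshi's line is the sole branch at this level, so the full 1/5 passes to Takeshi's issue by representation.
The 1/5 is divided into 4 equal shares of 1/20 among Kenji, Emiko, Reiko, Akira.
Kenji is living and takes 1/20.
Emiko is living and takes 1/20.
Reiko is living and takes 1/20.
Akira is living and takes 1/20.
Satoshi is living and takes 1/5.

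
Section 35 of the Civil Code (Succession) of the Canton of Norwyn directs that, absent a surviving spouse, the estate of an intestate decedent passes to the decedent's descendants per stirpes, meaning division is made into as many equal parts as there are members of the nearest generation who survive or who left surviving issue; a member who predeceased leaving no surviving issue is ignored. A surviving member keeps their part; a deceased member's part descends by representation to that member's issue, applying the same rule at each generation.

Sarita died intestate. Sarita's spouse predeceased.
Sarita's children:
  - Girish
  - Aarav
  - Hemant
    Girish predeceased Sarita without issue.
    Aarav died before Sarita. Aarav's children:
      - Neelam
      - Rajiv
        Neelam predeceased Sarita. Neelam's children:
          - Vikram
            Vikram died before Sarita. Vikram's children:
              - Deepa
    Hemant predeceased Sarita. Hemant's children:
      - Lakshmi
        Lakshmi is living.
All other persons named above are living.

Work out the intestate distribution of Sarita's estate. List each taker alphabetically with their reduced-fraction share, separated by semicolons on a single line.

There is no surviving spouse, so the entire estate passes to Sarita's descendants per stirpes.
Girish left no surviving issue, so that branch lapses and is disregarded.
The estate is divided into 2 equal shares of 1/2 among Aarav, Hemant.
Aarav predeceased; the 1/2 allotted to Aarav's branch passes to Aarav's issue by representation.
The 1/2 is divided into 2 equal shares of 1/4 among Neelam, Rajiv.
Neelam predeceased; the 1/4 allotted to Neelam's branch passes to Neelam's issue by representation.
Vikram's line is the sole branch at this level, so the full 1/4 passes to Vikram's issue by representation.
Deepa is the sole taker at this level and receives the full 1/4.
Rajiv is living and takes 1/4.
Hemant predeceased; the 1/2 allotted to Hemant's branch passes to Hemant's issue by representation.
Lakshmi is the sole taker at this level and receives the full 1/2.

Deepa 1/4; Lakshmi 1/2; Rajiv 1/4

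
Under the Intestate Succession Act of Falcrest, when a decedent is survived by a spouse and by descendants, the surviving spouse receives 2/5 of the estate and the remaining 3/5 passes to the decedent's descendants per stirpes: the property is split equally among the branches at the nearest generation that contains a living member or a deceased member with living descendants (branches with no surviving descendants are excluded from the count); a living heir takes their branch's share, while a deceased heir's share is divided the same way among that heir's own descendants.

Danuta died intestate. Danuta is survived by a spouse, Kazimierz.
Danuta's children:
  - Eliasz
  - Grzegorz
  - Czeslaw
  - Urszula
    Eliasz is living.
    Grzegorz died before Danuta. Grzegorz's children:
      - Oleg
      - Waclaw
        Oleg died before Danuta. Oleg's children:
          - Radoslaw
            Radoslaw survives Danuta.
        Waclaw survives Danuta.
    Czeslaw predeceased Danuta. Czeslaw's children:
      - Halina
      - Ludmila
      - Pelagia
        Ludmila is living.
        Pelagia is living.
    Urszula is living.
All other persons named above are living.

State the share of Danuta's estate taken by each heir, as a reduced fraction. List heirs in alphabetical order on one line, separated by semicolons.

Eliasz 3/20; Halina 1/20; Kazimierz 2/5; Ludmila 1/20; Pelagia 1/20; Radoslaw 3/40; Urszula 3/20; Waclaw 3/40

Kazimierz, as surviving spouse, takes 2/5.
The remaining 3/5 passes to Danuta's descendants per stirpes.
The 3/5 is divided into 4 equal shares of 3/20 among Eliasz, Grzegorz, Czeslaw, Urszula.
Eliasz is living and takes 3/20.
Grzegorz predeceased; the 3/20 allotted to Grzegorz's branch passes to Grzegorz's issue by representation.
The 3/20 is divided into 2 equal shares of 3/40 among Oleg, Waclaw.
Oleg predeceased; the 3/40 allotted to Oleg's branch passes to Oleg's issue by representation.
Radoslaw is the sole taker at this level and receives the full 3/40.
Waclaw is living and takes 3/40.
Czeslaw predeceased; the 3/20 allotted to Czeslaw's branch passes to Czeslaw's issue by representation.
The 3/20 is divided into 3 equal shares of 1/20 among Halina, Ludmila, Pelagia.
Halina is living and takes 1/20.
Ludmila is living and takes 1/20.
Pelagia is living and takes 1/20.
Urszula is living and takes 3/20.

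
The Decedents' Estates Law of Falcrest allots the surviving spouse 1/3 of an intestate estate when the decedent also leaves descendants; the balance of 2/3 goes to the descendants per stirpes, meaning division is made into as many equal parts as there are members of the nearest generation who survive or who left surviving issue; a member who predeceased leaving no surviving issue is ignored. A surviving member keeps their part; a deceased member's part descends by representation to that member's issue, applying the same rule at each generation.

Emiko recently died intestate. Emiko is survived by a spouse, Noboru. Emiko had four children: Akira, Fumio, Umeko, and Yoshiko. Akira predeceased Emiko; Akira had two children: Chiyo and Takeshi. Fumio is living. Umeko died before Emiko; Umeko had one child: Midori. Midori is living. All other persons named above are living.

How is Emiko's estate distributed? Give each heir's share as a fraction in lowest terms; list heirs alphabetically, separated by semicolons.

Noboru, as surviving spouse, takes 1/3.
The remaining 2/3 passes to Emiko's descendants per stirpes.
The 2/3 is divided into 4 equal shares of 1/6 among Akira, Fumio, Umeko, Yoshiko.
Akira predeceased; the 1/6 allotted to Akira's branch passes to Akira's issue by representation.
The 1/6 is divided into 2 equal shares of 1/12 among Chiyo, Takeshi.
Chiyo is living and takes 1/12.
Takeshi is living and takes 1/12.
Fumio is living and takes 1/6.
Umeko predeceased; the 1/6 allotted to Umeko's branch passes to Umeko's issue by representation.
Midori is the sole taker at this level and receives the full 1/6.
Yoshiko is living and takes 1/6.

Chiyo 1/12; Fumio 1/6; Midori 1/6; Noboru 1/3; Takeshi 1/12; Yoshiko 1/6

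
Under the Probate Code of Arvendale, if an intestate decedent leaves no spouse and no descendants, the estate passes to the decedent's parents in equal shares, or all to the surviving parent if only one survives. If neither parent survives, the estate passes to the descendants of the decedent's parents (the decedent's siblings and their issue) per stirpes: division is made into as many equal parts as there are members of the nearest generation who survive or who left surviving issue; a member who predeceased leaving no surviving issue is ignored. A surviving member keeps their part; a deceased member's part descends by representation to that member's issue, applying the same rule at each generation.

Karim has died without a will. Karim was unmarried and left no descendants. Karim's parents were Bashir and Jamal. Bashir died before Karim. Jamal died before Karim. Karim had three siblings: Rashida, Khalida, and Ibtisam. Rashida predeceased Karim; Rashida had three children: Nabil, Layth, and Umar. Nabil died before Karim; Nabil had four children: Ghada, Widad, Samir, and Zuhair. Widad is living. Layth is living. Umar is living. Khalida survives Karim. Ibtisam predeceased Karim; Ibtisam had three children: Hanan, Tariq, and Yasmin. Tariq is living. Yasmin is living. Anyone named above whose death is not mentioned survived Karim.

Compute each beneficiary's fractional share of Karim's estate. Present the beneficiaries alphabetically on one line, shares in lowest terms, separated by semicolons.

Neither parent survives and there are no descendants, so the estate passes to Karim's siblings and their issue per stirpes.
The estate is divided into 3 equal shares of 1/3 among Rashida, Khalida, Ibtisam.
Rashida predeceased; the 1/3 allotted to Rashida's branch passes to Rashida's issue by representation.
The 1/3 is divided into 3 equal shares of 1/9 among Nabil, Layth, Umar.
Nabil predeceased; the 1/9 allotted to Nabil's branch passes to Nabil's issue by representation.
The 1/9 is divided into 4 equal shares of 1/36 among Ghada, Widad, Samir, Zuhair.
Ghada is living and takes 1/36.
Widad is living and takes 1/36.
Samir is living and takes 1/36.
Zuhair is living and takes 1/36.
Layth is living and takes 1/9.
Umar is living and takes 1/9.
Khalida is living and takes 1/3.
Ibtisam predeceased; the 1/3 allotted to Ibtisam's branch passes to Ibtisam's issue by representation.
The 1/3 is divided into 3 equal shares of 1/9 among Hanan, Tariq, Yasmin.
Hanan is living and takes 1/9.
Tariq is living and takes 1/9.
Yasmin is living and takes 1/9.

Ghada 1/36; Hanan 1/9; Khalida 1/3; Layth 1/9; Samir 1/36; Tariq 1/9; Umar 1/9; Widad 1/36; Yasmin 1/9; Zuhair 1/36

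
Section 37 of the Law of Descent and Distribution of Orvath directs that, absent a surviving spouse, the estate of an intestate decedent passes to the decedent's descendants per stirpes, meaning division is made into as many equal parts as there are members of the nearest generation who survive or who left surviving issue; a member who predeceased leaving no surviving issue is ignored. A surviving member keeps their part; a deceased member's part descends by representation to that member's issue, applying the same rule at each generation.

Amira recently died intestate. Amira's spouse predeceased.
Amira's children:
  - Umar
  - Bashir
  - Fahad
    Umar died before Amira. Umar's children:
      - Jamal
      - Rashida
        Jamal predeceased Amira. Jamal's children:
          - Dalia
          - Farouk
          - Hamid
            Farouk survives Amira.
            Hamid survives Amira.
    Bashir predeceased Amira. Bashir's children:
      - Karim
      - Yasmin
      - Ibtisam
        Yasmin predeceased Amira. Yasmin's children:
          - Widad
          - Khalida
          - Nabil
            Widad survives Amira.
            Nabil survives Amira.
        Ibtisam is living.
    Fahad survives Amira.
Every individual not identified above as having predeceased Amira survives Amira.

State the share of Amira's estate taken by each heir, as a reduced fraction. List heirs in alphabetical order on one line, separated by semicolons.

There is no surviving spouse, so the entire estate passes to Amira's descendants per stirpes.
The estate is divided into 3 equal shares of 1/3 among Umar, Bashir, Fahad.
Umar predeceased; the 1/3 allotted to Umar's branch passes to Umar's issue by representation.
The 1/3 is divided into 2 equal shares of 1/6 among Jamal, Rashida.
Jamal predeceased; the 1/6 allotted to Jamal's branch passes to Jamal's issue by representation.
The 1/6 is divided into 3 equal shares of 1/18 among Dalia, Farouk, Hamid.
Dalia is living and takes 1/18.
Farouk is living and takes 1/18.
Hamid is living and takes 1/18.
Rashida is living and takes 1/6.
Bashir predeceased; the 1/3 allotted to Bashir's branch passes to Bashir's issue by representation.
The 1/3 is divided into 3 equal shares of 1/9 among Karim, Yasmin, Ibtisam.
Karim is living and takes 1/9.
Yasmin predeceased; the 1/9 allotted to Yasmin's branch passes to Yasmin's issue by representation.
The 1/9 is divided into 3 equal shares of 1/27 among Widad, Khalida, Nabil.
Widad is living and takes 1/27.
Khalida is living and takes 1/27.
Nabil is living and takes 1/27.
Ibtisam is living and takes 1/9.
Fahad is living and takes 1/3.

Dalia 1/18; Fahad 1/3; Farouk 1/18; Hamid 1/18; Ibtisam 1/9; Karim 1/9; Khalida 1/27; Nabil 1/27; Rashida 1/6; Widad 1/27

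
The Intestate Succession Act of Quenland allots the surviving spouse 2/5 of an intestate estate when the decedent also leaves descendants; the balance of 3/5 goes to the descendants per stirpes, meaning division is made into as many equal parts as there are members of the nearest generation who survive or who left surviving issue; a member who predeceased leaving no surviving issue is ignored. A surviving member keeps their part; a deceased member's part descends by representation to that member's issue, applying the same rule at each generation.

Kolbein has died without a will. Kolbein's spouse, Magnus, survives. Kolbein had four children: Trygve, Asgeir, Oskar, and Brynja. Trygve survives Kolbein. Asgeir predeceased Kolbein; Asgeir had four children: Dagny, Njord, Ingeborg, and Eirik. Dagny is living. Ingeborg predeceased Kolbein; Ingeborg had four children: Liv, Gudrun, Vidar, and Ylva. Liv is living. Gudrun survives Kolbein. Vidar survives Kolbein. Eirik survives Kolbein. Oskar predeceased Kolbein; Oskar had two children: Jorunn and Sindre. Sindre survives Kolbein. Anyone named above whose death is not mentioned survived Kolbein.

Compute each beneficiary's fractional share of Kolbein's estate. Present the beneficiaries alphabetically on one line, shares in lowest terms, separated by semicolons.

Brynja 3/20; Dagny 3/80; Eirik 3/80; Gudrun 3/320; Jorunn 3/40; Liv 3/320; Magnus 2/5; Njord 3/80; Sindre 3/40; Trygve 3/20; Vidar 3/320; Ylva 3/320

Magnus, as surviving spouse, takes 2/5.
The remaining 3/5 passes to Kolbein's descendants per stirpes.
The 3/5 is divided into 4 equal shares of 3/20 among Trygve, Asgeir, Oskar, Brynja.
Trygve is living and takes 3/20.
Asgeir predeceased; the 3/20 allotted to Asgeir's branch passes to Asgeir's issue by representation.
The 3/20 is divided into 4 equal shares of 3/80 among Dagny, Njord, Ingeborg, Eirik.
Dagny is living and takes 3/80.
Njord is living and takes 3/80.
Ingeborg predeceased; the 3/80 allotted to Ingeborg's branch passes to Ingeborg's issue by representation.
The 3/80 is divided into 4 equal shares of 3/320 among Liv, Gudrun, Vidar, Ylva.
Liv is living and takes 3/320.
Gudrun is living and takes 3/320.
Vidar is living and takes 3/320.
Ylva is living and takes 3/320.
Eirik is living and takes 3/80.
Oskar predeceased; the 3/20 allotted to Oskar's branch passes to Oskar's issue by representation.
The 3/20 is divided into 2 equal shares of 3/40 among Jorunn, Sindre.
Jorunn is living and takes 3/40.
Sindre is living and takes 3/40.
Brynja is living and takes 3/20.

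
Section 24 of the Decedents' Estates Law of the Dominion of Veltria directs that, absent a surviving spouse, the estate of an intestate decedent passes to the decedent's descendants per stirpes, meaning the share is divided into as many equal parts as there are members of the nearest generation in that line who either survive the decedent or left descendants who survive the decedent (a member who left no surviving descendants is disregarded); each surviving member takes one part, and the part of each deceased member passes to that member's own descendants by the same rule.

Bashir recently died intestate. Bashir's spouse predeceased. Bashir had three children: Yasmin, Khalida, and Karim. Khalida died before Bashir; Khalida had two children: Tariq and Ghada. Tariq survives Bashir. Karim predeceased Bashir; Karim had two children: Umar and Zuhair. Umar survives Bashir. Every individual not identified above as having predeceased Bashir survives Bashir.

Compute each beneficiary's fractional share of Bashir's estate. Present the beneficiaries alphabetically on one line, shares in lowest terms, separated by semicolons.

There is no surviving spouse, so the entire estate passes to Bashir's descendants per stirpes.
The estate is divided into 3 equal shares of 1/3 among Yasmin, Khalida, Karim.
Yasmin is living and takes 1/3.
Khalida predeceased; the 1/3 allotted to Khalida's branch passes to Khalida's issue by representation.
The 1/3 is divided into 2 equal shares of 1/6 among Tariq, Ghada.
Tariq is living and takes 1/6.
Ghada is living and takes 1/6.
Karim predeceased; the 1/3 allotted to Karim's branch passes to Karim's issue by representation.
The 1/3 is divided into 2 equal shares of 1/6 among Umar, Zuhair.
Umar is living and takes 1/6.
Zuhair is living and takes 1/6.

Ghada 1/6; Tariq 1/6; Umar 1/6; Yasmin 1/3; Zuhair 1/6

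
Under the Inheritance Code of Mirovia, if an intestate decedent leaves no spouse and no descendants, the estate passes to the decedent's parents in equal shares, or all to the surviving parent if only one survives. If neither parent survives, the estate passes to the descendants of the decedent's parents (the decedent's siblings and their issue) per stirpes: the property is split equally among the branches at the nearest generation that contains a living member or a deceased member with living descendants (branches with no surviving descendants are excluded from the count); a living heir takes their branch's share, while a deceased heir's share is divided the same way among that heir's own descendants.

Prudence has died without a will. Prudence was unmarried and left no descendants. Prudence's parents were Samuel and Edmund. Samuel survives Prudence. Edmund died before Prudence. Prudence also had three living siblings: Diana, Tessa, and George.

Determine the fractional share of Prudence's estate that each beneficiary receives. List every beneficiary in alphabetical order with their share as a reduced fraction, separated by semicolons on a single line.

Only one parent, Samuel, survives, so Samuel takes the entire estate. The siblings take nothing because a surviving parent has priority.

Samuel 1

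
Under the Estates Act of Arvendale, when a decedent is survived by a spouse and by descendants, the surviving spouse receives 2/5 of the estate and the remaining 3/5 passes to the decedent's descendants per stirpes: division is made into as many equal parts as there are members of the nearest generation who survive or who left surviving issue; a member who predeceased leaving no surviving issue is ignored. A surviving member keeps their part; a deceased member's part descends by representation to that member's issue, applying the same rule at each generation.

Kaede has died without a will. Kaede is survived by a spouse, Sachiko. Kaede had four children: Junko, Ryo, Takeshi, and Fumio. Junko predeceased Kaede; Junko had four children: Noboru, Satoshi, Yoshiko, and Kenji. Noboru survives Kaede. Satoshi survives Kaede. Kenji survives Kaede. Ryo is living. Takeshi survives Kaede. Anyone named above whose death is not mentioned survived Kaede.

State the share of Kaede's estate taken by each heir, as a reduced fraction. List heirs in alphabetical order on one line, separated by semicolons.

Sachiko, as surviving spouse, takes 2/5.
The remaining 3/5 passes to Kaede's descendants per stirpes.
The 3/5 is divided into 4 equal shares of 3/20 among Junko, Ryo, Takeshi, Fumio.
Junko predeceased; the 3/20 allotted to Junko's branch passes to Junko's issue by representation.
The 3/20 is divided into 4 equal shares of 3/80 among Noboru, Satoshi, Yoshiko, Kenji.
Noboru is living and takes 3/80.
Satoshi is living and takes 3/80.
Yoshiko is living and takes 3/80.
Kenji is living and takes 3/80.
Ryo is living and takes 3/20.
Takeshi is living and takes 3/20.
Fumio is living and takes 3/20.

Fumio 3/20; Kenji 3/80; Noboru 3/80; Ryo 3/20; Sachiko 2/5; Satoshi 3/80; Takeshi 3/20; Yoshiko 3/80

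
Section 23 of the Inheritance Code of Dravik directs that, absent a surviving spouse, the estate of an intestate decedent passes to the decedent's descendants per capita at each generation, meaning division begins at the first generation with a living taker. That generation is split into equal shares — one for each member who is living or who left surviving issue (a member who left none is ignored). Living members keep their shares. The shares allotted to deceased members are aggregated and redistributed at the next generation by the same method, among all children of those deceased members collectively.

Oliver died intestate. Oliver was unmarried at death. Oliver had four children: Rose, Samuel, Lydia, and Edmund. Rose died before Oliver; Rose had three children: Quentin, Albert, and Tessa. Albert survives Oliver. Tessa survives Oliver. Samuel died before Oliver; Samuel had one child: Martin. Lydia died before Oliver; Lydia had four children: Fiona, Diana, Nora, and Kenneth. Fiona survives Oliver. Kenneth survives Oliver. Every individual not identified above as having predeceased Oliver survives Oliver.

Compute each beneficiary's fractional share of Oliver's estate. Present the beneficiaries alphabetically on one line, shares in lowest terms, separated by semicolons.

Albert 3/32; Diana 3/32; Edmund 1/4; Fiona 3/32; Kenneth 3/32; Martin 3/32; Nora 3/32; Quentin 3/32; Tessa 3/32

There is no surviving spouse, so the entire estate passes to Oliver's descendants per capita at each generation.
At generation 1 (Rose, Samuel, Lydia, Edmund) there are 4 shares of (1)/4 = 1/4 each.
Living: Edmund — each takes 1/4.
Deceased: Rose, Samuel, and Lydia. Their combined 3/4 is pooled and carried to generation 2.
At generation 2 (Quentin, Albert, Tessa, Martin, Fiona, Diana, Nora, Kenneth) there are 8 shares of (3/4)/8 = 3/32 each.
Living: Quentin, Albert, Tessa, Martin, Fiona, Diana, Nora, and Kenneth — each takes 3/32.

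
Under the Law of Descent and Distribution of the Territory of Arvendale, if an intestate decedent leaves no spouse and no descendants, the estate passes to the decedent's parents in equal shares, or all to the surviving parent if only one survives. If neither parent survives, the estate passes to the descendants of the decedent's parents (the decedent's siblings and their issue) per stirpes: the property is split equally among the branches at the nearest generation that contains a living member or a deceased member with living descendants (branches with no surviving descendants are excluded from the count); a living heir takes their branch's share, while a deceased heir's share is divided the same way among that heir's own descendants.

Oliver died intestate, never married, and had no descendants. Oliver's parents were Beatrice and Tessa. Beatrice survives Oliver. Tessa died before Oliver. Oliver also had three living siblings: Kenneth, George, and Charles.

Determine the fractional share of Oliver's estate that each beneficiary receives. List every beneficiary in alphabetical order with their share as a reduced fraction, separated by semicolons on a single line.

Beatrice 1

Only one parent, Beatrice, survives, so Beatrice takes the entire estate. The siblings take nothing because a surviving parent has priority.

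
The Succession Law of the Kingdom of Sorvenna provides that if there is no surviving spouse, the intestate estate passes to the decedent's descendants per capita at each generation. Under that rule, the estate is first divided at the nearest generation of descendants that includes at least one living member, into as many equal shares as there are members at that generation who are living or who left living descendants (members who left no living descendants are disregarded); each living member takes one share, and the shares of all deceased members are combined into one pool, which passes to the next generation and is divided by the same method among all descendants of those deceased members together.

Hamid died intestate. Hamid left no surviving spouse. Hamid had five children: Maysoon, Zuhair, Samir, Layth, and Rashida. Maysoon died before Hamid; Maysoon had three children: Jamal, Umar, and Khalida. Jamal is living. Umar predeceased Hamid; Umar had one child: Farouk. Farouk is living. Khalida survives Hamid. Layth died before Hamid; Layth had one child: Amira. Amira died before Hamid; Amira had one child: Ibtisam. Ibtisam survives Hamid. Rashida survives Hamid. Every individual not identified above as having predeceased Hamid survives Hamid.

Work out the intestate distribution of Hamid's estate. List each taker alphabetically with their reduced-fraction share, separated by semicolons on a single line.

There is no surviving spouse, so the entire estate passes to Hamid's descendants per capita at each generation.
At generation 1 (Maysoon, Zuhair, Samir, Layth, Rashida) there are 5 shares of (1)/5 = 1/5 each.
Living: Zuhair, Samir, and Rashida — each takes 1/5.
Deceased: Maysoon and Layth. Their combined 2/5 is pooled and carried to generation 2.
At generation 2 (Jamal, Umar, Khalida, Amira) there are 4 shares of (2/5)/4 = 1/10 each.
Living: Jamal and Khalida — each takes 1/10.
Deceased: Umar and Amira. Their combined 1/5 is pooled and carried to generation 3.
At generation 3 (Farouk, Ibtisam) there are 2 shares of (1/5)/2 = 1/10 each.
Living: Farouk and Ibtisam — each takes 1/10.

Farouk 1/10; Ibtisam 1/10; Jamal 1/10; Khalida 1/10; Rashida 1/5; Samir 1/5; Zuhair 1/5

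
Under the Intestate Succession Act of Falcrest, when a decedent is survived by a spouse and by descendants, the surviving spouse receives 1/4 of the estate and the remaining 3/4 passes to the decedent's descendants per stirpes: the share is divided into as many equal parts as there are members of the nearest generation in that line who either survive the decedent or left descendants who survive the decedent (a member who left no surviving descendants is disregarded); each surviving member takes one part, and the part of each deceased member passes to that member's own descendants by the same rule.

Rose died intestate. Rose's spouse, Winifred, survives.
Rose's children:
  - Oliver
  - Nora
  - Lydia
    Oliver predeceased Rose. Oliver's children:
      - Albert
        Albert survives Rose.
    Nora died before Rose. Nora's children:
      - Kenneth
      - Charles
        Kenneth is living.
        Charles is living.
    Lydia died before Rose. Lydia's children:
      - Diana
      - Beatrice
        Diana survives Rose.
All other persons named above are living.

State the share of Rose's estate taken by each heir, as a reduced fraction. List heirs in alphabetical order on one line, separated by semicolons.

Winifred, as surviving spouse, takes 1/4.
The remaining 3/4 passes to Rose's descendants per stirpes.
The 3/4 is divided into 3 equal shares of 1/4 among Oliver, Nora, Lydia.
Oliver predeceased; the 1/4 allotted to Oliver's branch passes to Oliver's issue by representation.
Albert is the sole taker at this level and receives the full 1/4.
Nora predeceased; the 1/4 allotted to Nora's branch passes to Nora's issue by representation.
The 1/4 is divided into 2 equal shares of 1/8 among Kenneth, Charles.
Kenneth is living and takes 1/8.
Charles is living and takes 1/8.
Lydia predeceased; the 1/4 allotted to Lydia's branch passes to Lydia's issue by representation.
The 1/4 is divided into 2 equal shares of 1/8 among Diana, Beatrice.
Diana is living and takes 1/8.
Beatrice is living and takes 1/8.

Albert 1/4; Beatrice 1/8; Charles 1/8; Diana 1/8; Kenneth 1/8; Winifred 1/4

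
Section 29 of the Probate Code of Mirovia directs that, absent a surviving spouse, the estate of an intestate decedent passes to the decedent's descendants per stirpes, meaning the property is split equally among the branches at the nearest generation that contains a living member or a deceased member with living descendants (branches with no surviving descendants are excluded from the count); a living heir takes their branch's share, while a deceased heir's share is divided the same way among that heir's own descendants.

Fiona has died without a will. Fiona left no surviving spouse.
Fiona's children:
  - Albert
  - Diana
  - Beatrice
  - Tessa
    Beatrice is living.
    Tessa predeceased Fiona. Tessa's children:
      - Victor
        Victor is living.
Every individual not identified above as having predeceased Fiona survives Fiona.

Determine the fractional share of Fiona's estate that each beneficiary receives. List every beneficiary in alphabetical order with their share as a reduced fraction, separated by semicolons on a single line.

There is no surviving spouse, so the entire estate passes to Fiona's descendants per stirpes.
The estate is divided into 4 equal shares of 1/4 among Albert, Diana, Beatrice, Tessa.
Albert is living and takes 1/4.
Diana is living and takes 1/4.
Beatrice is living and takes 1/4.
Tessa predeceased; the 1/4 allotted to Tessa's branch passes to Tessa's issue by representation.
Victor is the sole taker at this level and receives the full 1/4.

Albert 1/4; Beatrice 1/4; Diana 1/4; Victor 1/4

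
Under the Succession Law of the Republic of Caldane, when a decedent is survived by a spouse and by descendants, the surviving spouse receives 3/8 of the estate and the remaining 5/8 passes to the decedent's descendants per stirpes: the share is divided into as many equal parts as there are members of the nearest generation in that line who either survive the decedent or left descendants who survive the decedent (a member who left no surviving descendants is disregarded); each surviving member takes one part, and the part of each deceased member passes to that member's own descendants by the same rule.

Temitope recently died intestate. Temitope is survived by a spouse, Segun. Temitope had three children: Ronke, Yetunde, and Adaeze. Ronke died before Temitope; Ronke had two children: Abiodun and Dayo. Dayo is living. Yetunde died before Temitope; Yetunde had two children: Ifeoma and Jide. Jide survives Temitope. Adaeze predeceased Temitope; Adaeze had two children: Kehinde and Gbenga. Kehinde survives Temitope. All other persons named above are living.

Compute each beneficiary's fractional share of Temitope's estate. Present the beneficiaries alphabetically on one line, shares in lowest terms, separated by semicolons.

Abiodun 5/48; Dayo 5/48; Gbenga 5/48; Ifeoma 5/48; Jide 5/48; Kehinde 5/48; Segun 3/8

Segun, as surviving spouse, takes 3/8.
The remaining 5/8 passes to Temitope's descendants per stirpes.
The 5/8 is divided into 3 equal shares of 5/24 among Ronke, Yetunde, Adaeze.
Ronke predeceased; the 5/24 allotted to Ronke's branch passes to Ronke's issue by representation.
The 5/24 is divided into 2 equal shares of 5/48 among Abiodun, Dayo.
Abiodun is living and takes 5/48.
Dayo is living and takes 5/48.
Yetunde predeceased; the 5/24 allotted to Yetunde's branch passes to Yetunde's issue by representation.
The 5/24 is divided into 2 equal shares of 5/48 among Ifeoma, Jide.
Ifeoma is living and takes 5/48.
Jide is living and takes 5/48.
Adaeze predeceased; the 5/24 allotted to Adaeze's branch passes to Adaeze's issue by representation.
The 5/24 is divided into 2 equal shares of 5/48 among Kehinde, Gbenga.
Kehinde is living and takes 5/48.
Gbenga is living and takes 5/48.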